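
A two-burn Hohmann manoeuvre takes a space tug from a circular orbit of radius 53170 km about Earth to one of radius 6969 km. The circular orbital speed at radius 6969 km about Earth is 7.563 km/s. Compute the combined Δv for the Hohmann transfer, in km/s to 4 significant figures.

Δv = 3.914 km/s

From the circular-orbit relation v² = μ/r at r = 6969 km: μ = v²r = (7.563)² × 6969 = 3.98620×10^5 km³/s².
Semi-major axis of the transfer orbit: a_t = (53170 + 6969)/2 = 30069.5 km.
Circular speed at r₁: v₁ = √(μ/r₁) = √(3.98620×10^5/53170) = 2.738 km/s.
Transfer-orbit speed at r₁ (vis-viva equation): v_a = √[μ(2/r₁ − 1/a_t)] = 1.318 km/s.
First burn Δv₁ = |v_a − v₁| = 1.420 km/s.
Circular speed at r₂: v₂ = √(μ/r₂) = 7.5630 km/s.
Transfer-orbit speed at r₂: v_p = √[μ(2/r₂ − 1/a_t)] = 10.057 km/s.
Second burn Δv₂ = |v₂ − v_p| = 2.494 km/s.
Total Δv = Δv₁ + Δv₂ = 3.914 km/s.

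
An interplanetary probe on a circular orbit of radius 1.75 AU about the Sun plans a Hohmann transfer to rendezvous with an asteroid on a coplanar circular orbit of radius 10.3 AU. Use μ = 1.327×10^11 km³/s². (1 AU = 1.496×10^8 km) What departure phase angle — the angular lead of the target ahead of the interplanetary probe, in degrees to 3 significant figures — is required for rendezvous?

φ = 99.5°

In km: r₁ = 1.75 × 1.496×10^8 = 2.618×10^8 km; r₂ = 10.3 × 1.496×10^8 = 1.54088×10^9 km.
Semi-major axis of the transfer orbit: a_t = (2.618×10^8 + 1.54088×10^9)/2 = 9.0134×10^8 km.
The half-period of the transfer ellipse is t = π√(a_t³/μ) = 2.3337×10^8 s.
Target angular speed ω₂ = √(μ/r₂³) = 6.0226×10^-9 rad/s.
Angle swept by the target during transfer: ω₂·t = 1.4055 rad = 80.53°.
Arrival is 180° from departure on the ellipse, so φ = 180° − 80.53° = 99.5°.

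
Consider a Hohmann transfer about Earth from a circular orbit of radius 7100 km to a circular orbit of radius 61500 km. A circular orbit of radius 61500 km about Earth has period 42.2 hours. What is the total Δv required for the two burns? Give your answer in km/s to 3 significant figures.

Δv = 3.92 km/s

From Kepler's third law T² = 4π²r³/μ at r = 61500 km, T = 42.2 hours = 42.2 × 3600 s = 1.5192×10^5 s: μ = 4π²r³/T² = 3.97883×10^5 km³/s².
Transfer-ellipse semi-major axis a_t = (r₁ + r₂)/2 = (7100 + 61500)/2 = 34300 km.
At r₁ the circular-orbit speed is v₁ = √(μ/r₁) = 7.4860 km/s.
On the transfer ellipse at r₁, vis-viva equation gives v_p = √[μ(2/r₁ − 1/a_t)] = 10.024 km/s.
First burn Δv₁ = |v_p − v₁| = 2.538 km/s.
Circular speed at r₂: v₂ = √(μ/r₂) = 2.5435 km/s.
Transfer-orbit speed at r₂: v_a = √[μ(2/r₂ − 1/a_t)] = 1.1572 km/s.
Second burn Δv₂ = |v₂ − v_a| = 1.386 km/s.
Total Δv = Δv₁ + Δv₂ = 3.924 km/s.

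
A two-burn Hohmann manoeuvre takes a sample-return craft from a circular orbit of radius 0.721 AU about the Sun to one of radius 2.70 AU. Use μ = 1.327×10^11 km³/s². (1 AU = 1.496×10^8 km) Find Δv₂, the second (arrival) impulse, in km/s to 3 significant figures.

In km: r₁ = 0.721 × 1.496×10^8 = 1.078616×10^8 km; r₂ = 2.70 × 1.496×10^8 = 4.0392×10^8 km.
The Hohmann ellipse has a_t = (r₁ + r₂)/2 = 2.558908×10^8 km.
Circular speed at r = 4.0392×10^8 km: v_c = √(μ/r) = 18.1254 km/s.
Vis-viva on the transfer ellipse at r = 4.0392×10^8 km gives v_t = √[μ(2/r − 1/a_t)] = 11.7678 km/s.
Δv₂ = |v_t − v_c| = |11.7678 − 18.1254| = 6.358 km/s.

Δv₂ = 6.36 km/s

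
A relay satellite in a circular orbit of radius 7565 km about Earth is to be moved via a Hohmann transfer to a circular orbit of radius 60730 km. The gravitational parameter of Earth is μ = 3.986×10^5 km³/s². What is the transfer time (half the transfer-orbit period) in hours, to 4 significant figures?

The Hohmann ellipse has a_t = (r₁ + r₂)/2 = 34147.5 km.
Transfer time t = π√(a_t³/μ) = π√((34147.5)³ / 3.986×10^5) = 31400 s.
Converting: 31400 s ÷ 3600 s/hour = 8.722 hours.

t = 8.722 hours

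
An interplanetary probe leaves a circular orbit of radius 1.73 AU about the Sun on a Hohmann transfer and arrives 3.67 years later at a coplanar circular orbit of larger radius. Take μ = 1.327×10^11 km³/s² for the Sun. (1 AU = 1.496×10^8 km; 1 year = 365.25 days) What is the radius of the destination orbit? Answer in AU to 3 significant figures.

In km: r₁ = 1.73 × 1.496×10^8 = 2.58808×10^8 km.
Transfer time t = 3.67 years × 365.25 × 86400 s = 1.15816392×10^8 s, and t = π√(a_t³/μ).
So a_t = (μ t²/π²)^(1/3) = (1.327×10^11 × (1.15816392×10^8)² / π²)^(1/3) = 5.6499×10^8 km.
Since a_t = (r₁ + r₂)/2, r₂ = 2a_t − r₁ = 2×5.6499×10^8 − 2.58808×10^8 = 8.71172×10^8 km.
In AU: r₂ = 8.71172×10^8 / 1.496×10^8 = 5.82 AU.

r₂ = 5.82 AU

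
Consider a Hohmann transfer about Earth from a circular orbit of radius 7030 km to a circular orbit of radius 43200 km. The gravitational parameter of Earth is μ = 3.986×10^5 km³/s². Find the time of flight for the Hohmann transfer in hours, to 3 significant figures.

t = 5.50 hours

Semi-major axis of the transfer orbit: a_t = (7030 + 43200)/2 = 25115 km.
Half the transfer-orbit period gives t = π√(a_t³/μ) = 19810 s.
Converting: 19810 s ÷ 3600 s/hour = 5.50 hours.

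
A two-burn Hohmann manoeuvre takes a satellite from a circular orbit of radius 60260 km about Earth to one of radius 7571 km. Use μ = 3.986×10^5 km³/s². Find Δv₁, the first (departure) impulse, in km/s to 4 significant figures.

Transfer-ellipse semi-major axis a_t = (r₁ + r₂)/2 = (60260 + 7571)/2 = 33915.5 km.
Circular speed at r = 60260 km: v_c = √(μ/r) = 2.572 km/s.
Transfer-orbit speed at the same r (vis-viva, a = a_t): v_t = √[μ(2/r − 1/a_t)] = 1.215 km/s.
Δv₁ = |v_t − v_c| = |1.215 − 2.572| = 1.357 km/s.

Δv₁ = 1.357 km/s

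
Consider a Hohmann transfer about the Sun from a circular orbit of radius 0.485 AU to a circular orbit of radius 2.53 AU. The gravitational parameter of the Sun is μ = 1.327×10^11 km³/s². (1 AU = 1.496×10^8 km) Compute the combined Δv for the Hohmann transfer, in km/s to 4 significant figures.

Δv = 20.74 km/s

In km: r₁ = 0.485 × 1.496×10^8 = 7.2556×10^7 km; r₂ = 2.53 × 1.496×10^8 = 3.78488×10^8 km.
The Hohmann ellipse has a_t = (r₁ + r₂)/2 = 2.25522×10^8 km.
At r₁ the circular-orbit speed is v₁ = √(μ/r₁) = 42.766 km/s.
Transfer-orbit speed at r₁ (v² = μ(2/r − 1/a)): v_p = √[μ(2/r₁ − 1/a_t)] = 55.403 km/s.
First burn Δv₁ = |v_p − v₁| = 12.64 km/s.
At r₂, v₂ = √(μ/r₂) = 18.7245 km/s.
Transfer-orbit speed at r₂: v_a = √[μ(2/r₂ − 1/a_t)] = 10.6207 km/s.
Second burn Δv₂ = |v₂ − v_a| = 8.104 km/s.
Total Δv = Δv₁ + Δv₂ = 20.74 km/s.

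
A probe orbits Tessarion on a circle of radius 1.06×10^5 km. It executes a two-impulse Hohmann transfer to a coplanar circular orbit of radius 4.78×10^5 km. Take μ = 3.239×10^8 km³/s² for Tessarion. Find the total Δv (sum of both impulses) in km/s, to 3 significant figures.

Δv = 25.8 km/s

Transfer-ellipse semi-major axis a_t = (r₁ + r₂)/2 = (1.060×10^5 + 4.780×10^5)/2 = 2.920×10^5 km.
At r₁ the circular-orbit speed is v₁ = √(μ/r₁) = 55.278 km/s.
On the transfer ellipse at r₁, vis-viva gives v_p = √[μ(2/r₁ − 1/a_t)] = 70.725 km/s.
First burn Δv₁ = |v_p − v₁| = 15.447 km/s.
At r₂, v₂ = √(μ/r₂) = 26.031 km/s.
Transfer-orbit speed at r₂: v_a = √[μ(2/r₂ − 1/a_t)] = 15.684 km/s.
Second burn Δv₂ = |v₂ − v_a| = 10.347 km/s.
Δv = Δv₁ + Δv₂ = 15.447 + 10.347 = 25.79 km/s.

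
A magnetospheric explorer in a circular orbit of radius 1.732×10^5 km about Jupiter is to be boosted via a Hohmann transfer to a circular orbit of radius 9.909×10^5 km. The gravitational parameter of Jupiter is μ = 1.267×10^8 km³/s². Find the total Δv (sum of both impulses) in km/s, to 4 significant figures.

Δv = 13.38 km/s

Semi-major axis of the transfer orbit: a_t = (1.732×10^5 + 9.909×10^5)/2 = 5.8205×10^5 km.
At r₁ the circular-orbit speed is v₁ = √(μ/r₁) = 27.047 km/s.
On the transfer ellipse at r₁, v² = μ(2/r − 1/a) gives v_p = √[μ(2/r₁ − 1/a_t)] = 35.290 km/s.
First burn Δv₁ = |v_p − v₁| = 8.243 km/s.
At r₂, v₂ = √(μ/r₂) = 11.3077 km/s.
Transfer-orbit speed at r₂: v_a = √[μ(2/r₂ − 1/a_t)] = 6.16832 km/s.
Second burn Δv₂ = |v₂ − v_a| = 5.139 km/s.
Total Δv = Δv₁ + Δv₂ = 13.38 km/s.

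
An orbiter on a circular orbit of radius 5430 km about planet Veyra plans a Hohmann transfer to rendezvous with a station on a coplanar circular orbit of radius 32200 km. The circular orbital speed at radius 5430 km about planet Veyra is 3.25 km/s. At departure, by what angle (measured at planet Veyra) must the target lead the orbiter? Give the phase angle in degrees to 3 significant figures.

From the circular-orbit relation v² = μ/r at r = 5430 km: μ = v²r = (3.25)² × 5430 = 57354.4 km³/s².
Semi-major axis of the transfer orbit: a_t = (5430 + 32200)/2 = 18815 km.
The half-period of the transfer ellipse is t = π√(a_t³/μ) = 33855 s.
Target angular speed ω₂ = √(μ/r₂³) = 4.1448×10^-5 rad/s.
Angle swept by the target during transfer: ω₂·t = 1.4032 rad = 80.40°.
Arrival is 180° from departure on the ellipse, so φ = 180° − 80.40° = 99.6°.

φ = 99.6°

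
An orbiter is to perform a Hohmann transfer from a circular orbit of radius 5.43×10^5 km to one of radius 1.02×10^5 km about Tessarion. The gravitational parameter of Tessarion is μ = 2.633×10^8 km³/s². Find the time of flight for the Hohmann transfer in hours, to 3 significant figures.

The Hohmann ellipse has a_t = (r₁ + r₂)/2 = 3.225×10^5 km.
By Kepler's third law the transfer-orbit period is T = 2π√(a_t³/μ), so t = T/2 = 35460 s.
Converting: 35460 s ÷ 3600 s/hour = 9.85 hours.

t = 9.85 hours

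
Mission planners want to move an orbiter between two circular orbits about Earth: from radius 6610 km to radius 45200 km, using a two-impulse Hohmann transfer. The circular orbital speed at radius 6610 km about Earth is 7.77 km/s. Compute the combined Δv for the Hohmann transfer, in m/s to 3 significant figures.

From the circular-orbit relation v² = μ/r at r = 6610 km: μ = v²r = (7.77)² × 6610 = 3.99065×10^5 km³/s².
Semi-major axis of the transfer orbit: a_t = (6610 + 45200)/2 = 25905 km.
At r₁ the circular-orbit speed is v₁ = √(μ/r₁) = 7.7700 km/s.
Transfer-orbit speed at r₁ (v² = μ(2/r − 1/a)): v_p = √[μ(2/r₁ − 1/a_t)] = 10.264 km/s.
First burn Δv₁ = |v_p − v₁| = 2.494 km/s.
At r₂, v₂ = √(μ/r₂) = 2.971 km/s.
Transfer-orbit speed at r₂: v_a = √[μ(2/r₂ − 1/a_t)] = 1.501 km/s.
Second burn Δv₂ = |v₂ − v_a| = 1.470 km/s.
Total Δv = Δv₁ + Δv₂ = 3.964 km/s.

Δv = 3960 m/s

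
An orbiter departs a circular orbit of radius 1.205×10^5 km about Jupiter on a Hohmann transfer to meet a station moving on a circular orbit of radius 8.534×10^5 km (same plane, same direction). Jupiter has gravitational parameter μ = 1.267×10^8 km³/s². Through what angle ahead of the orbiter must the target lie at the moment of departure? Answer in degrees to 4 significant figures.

φ = 102.4°

Semi-major axis of the transfer orbit: a_t = (1.205×10^5 + 8.534×10^5)/2 = 4.8695×10^5 km.
Transfer time t = π√(a_t³/μ) = 94840 s.
The target's mean motion on its circular orbit is ω₂ = √(μ/r₂³) = 1.428×10^-5 rad/s.
Angle swept by the target during transfer: ω₂·t = 1.354 rad = 77.58°.
Arrival is 180° from departure on the ellipse, so φ = 180° − 77.58° = 102.4°.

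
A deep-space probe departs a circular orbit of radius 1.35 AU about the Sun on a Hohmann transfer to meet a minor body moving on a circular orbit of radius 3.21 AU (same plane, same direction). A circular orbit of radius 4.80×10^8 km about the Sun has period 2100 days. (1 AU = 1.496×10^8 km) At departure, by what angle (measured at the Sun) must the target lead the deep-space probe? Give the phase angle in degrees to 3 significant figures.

φ = 72.3°

From Kepler's third law T² = 4π²r³/μ at r = 4.80×10^8 km, T = 2100 days = 2100 × 86400 s = 1.8144×10^8 s: μ = 4π²r³/T² = 1.32623×10^11 km³/s².
In km: r₁ = 1.35 × 1.496×10^8 = 2.0196×10^8 km; r₂ = 3.21 × 1.496×10^8 = 4.80216×10^8 km.
Transfer-ellipse semi-major axis a_t = (r₁ + r₂)/2 = (2.0196×10^8 + 4.80216×10^8)/2 = 3.41088×10^8 km.
The half-period of the transfer ellipse is t = π√(a_t³/μ) = 5.4343×10^7 s.
The target's mean motion on its circular orbit is ω₂ = √(μ/r₂³) = 3.4606×10^-8 rad/s.
Angle swept by the target during transfer: ω₂·t = 1.88059 rad = 107.7°.
The deep-space probe traverses 180° on the transfer ellipse, so the target must lead by 180° − 107.7° = 72.3°.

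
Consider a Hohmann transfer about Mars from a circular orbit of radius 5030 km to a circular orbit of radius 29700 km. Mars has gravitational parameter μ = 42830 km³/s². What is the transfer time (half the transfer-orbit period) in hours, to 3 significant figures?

Transfer-ellipse semi-major axis a_t = (r₁ + r₂)/2 = (5030 + 29700)/2 = 17365 km.
Transfer time t = π√(a_t³/μ) = π√((17365)³ / 42830) = 34740 s.
Converting: 34740 s ÷ 3600 s/hour = 9.65 hours.

t = 9.65 hours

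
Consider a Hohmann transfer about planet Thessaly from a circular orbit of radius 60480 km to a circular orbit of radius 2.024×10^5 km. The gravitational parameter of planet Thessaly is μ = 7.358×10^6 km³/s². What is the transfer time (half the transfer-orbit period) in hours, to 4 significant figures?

t = 15.33 hours

The Hohmann ellipse has a_t = (r₁ + r₂)/2 = 1.3144×10^5 km.
By Kepler's third law the transfer-orbit period is T = 2π√(a_t³/μ), so t = T/2 = 55190 s.
Converting: 55190 s ÷ 3600 s/hour = 15.33 hours.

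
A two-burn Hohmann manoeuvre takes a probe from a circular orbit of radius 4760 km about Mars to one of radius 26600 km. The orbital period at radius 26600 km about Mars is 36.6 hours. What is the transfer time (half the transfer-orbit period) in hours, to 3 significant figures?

From Kepler's third law T² = 4π²r³/μ at r = 26600 km, T = 36.6 hours = 36.6 × 3600 s = 1.3176×10^5 s: μ = 4π²r³/T² = 42799.4 km³/s².
The Hohmann ellipse has a_t = (r₁ + r₂)/2 = 15680 km.
Half the transfer-orbit period gives t = π√(a_t³/μ) = 29820 s.
Converting: 29820 s ÷ 3600 s/hour = 8.28 hours.

t = 8.28 hours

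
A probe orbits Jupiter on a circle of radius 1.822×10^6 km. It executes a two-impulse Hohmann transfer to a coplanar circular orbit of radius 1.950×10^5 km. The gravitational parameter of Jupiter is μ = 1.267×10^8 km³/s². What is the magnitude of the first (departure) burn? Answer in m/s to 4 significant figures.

Semi-major axis of the transfer orbit: a_t = (1.822×10^6 + 1.950×10^5)/2 = 1.0085×10^6 km.
On the circular orbit at r = 1.822×10^6 km, v_c = √(μ/r) = 8.339 km/s.
Vis-viva on the transfer ellipse at r = 1.822×10^6 km gives v_t = √[μ(2/r − 1/a_t)] = 3.667 km/s.
Δv₁ = |v_t − v_c| = |3.667 − 8.339| = 4.672 km/s.

Δv₁ = 4672 m/s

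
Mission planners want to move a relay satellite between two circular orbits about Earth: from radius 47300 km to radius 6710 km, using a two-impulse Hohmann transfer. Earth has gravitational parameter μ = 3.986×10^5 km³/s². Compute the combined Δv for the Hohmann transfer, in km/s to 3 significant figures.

Semi-major axis of the transfer orbit: a_t = (47300 + 6710)/2 = 27005 km.
Circular speed at r₁: v₁ = √(μ/r₁) = √(3.986×10^5/47300) = 2.903 km/s.
Transfer-orbit speed at r₁ (v² = μ(2/r − 1/a)): v_a = √[μ(2/r₁ − 1/a_t)] = 1.447 km/s.
First burn Δv₁ = |v_a − v₁| = 1.456 km/s.
At r₂, v₂ = √(μ/r₂) = 7.707 km/s.
Transfer-orbit speed at r₂: v_p = √[μ(2/r₂ − 1/a_t)] = 10.20 km/s.
Second burn Δv₂ = |v₂ − v_p| = 2.493 km/s.
Δv = Δv₁ + Δv₂ = 1.456 + 2.493 = 3.949 km/s.

Δv = 3.95 km/s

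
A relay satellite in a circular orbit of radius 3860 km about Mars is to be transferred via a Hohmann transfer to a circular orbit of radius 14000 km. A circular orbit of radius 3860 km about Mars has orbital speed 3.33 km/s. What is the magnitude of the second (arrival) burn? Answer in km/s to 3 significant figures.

From the circular-orbit relation v² = μ/r at r = 3860 km: μ = v²r = (3.33)² × 3860 = 42803.2 km³/s².
The Hohmann ellipse has a_t = (r₁ + r₂)/2 = 8930 km.
On the circular orbit at r = 14000 km, v_c = √(μ/r) = 1.7485 km/s.
Vis-viva on the transfer ellipse at r = 14000 km gives v_t = √[μ(2/r − 1/a_t)] = 1.1496 km/s.
Δv₂ = |v_t − v_c| = |1.1496 − 1.7485| = 0.5989 km/s.

Δv₂ = 0.599 km/s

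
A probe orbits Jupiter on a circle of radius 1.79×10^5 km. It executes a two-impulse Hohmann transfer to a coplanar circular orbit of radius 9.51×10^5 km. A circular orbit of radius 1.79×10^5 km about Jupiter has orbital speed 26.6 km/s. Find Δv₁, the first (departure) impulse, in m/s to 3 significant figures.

Δv₁ = 7910 m/s

From the circular-orbit relation v² = μ/r at r = 1.79×10^5 km: μ = v²r = (26.6)² × 1.79×10^5 = 1.26653×10^8 km³/s².
Transfer-ellipse semi-major axis a_t = (r₁ + r₂)/2 = (1.790×10^5 + 9.510×10^5)/2 = 5.650×10^5 km.
Circular speed at r = 1.790×10^5 km: v_c = √(μ/r) = 26.60 km/s.
Vis-viva on the transfer ellipse at r = 1.790×10^5 km gives v_t = √[μ(2/r − 1/a_t)] = 34.51 km/s.
Δv₁ = |v_t − v_c| = |34.51 − 26.60| = 7.910 km/s.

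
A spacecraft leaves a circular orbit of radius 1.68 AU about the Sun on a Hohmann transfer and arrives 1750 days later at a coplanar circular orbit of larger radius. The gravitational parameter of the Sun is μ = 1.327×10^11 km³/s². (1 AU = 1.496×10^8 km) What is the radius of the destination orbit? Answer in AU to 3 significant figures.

r₂ = 7.34 AU

In km: r₁ = 1.68 × 1.496×10^8 = 2.51328×10^8 km.
Transfer time t = 1750 days = 1.512×10^8 s, and t = π√(a_t³/μ).
So a_t = (μ t²/π²)^(1/3) = (1.327×10^11 × (1.512×10^8)² / π²)^(1/3) = 6.7488×10^8 km.
Since a_t = (r₁ + r₂)/2, r₂ = 2a_t − r₁ = 2×6.7488×10^8 − 2.51328×10^8 = 1.098432×10^9 km.
In AU: r₂ = 1.098432×10^9 / 1.496×10^8 = 7.34 AU.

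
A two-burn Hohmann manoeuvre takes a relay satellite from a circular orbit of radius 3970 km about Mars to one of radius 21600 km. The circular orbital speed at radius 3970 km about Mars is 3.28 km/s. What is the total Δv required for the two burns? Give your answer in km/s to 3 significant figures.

From the circular-orbit relation v² = μ/r at r = 3970 km: μ = v²r = (3.28)² × 3970 = 42710.8 km³/s².
The Hohmann ellipse has a_t = (r₁ + r₂)/2 = 12785 km.
Circular speed at r₁: v₁ = √(μ/r₁) = √(42710.8/3970) = 3.2800 km/s.
On the transfer ellipse at r₁, vis-viva gives v_p = √[μ(2/r₁ − 1/a_t)] = 4.2633 km/s.
First burn Δv₁ = |v_p − v₁| = 0.9833 km/s.
At r₂, v₂ = √(μ/r₂) = 1.4062 km/s.
Transfer-orbit speed at r₂: v_a = √[μ(2/r₂ − 1/a_t)] = 0.78359 km/s.
Second burn Δv₂ = |v₂ − v_a| = 0.6226 km/s.
Total Δv = Δv₁ + Δv₂ = 1.606 km/s.

Δv = 1.61 km/s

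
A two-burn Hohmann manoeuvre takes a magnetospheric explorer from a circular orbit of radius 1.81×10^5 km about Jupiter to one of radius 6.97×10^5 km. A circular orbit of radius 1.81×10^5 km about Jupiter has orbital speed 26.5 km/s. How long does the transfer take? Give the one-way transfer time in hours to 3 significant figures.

From the circular-orbit relation v² = μ/r at r = 1.81×10^5 km: μ = v²r = (26.5)² × 1.81×10^5 = 1.27107×10^8 km³/s².
Semi-major axis of the transfer orbit: a_t = (1.810×10^5 + 6.970×10^5)/2 = 4.390×10^5 km.
Half the transfer-orbit period gives t = π√(a_t³/μ) = 81050 s.
Converting: 81050 s ÷ 3600 s/hour = 22.5 hours.

t = 22.5 hours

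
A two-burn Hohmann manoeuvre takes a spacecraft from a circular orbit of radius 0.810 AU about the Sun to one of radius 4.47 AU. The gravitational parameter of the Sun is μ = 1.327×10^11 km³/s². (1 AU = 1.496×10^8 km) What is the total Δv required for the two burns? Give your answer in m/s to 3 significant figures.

Δv = 16300 m/s

In km: r₁ = 0.810 × 1.496×10^8 = 1.21176×10^8 km; r₂ = 4.47 × 1.496×10^8 = 6.68712×10^8 km.
Semi-major axis of the transfer orbit: a_t = (1.21176×10^8 + 6.68712×10^8)/2 = 3.94944×10^8 km.
Circular speed at r₁: v₁ = √(μ/r₁) = √(1.327×10^11/1.21176×10^8) = 33.092 km/s.
Transfer-orbit speed at r₁ (vis-viva): v_p = √[μ(2/r₁ − 1/a_t)] = 43.060 km/s.
First burn Δv₁ = |v_p − v₁| = 9.968 km/s.
At r₂, v₂ = √(μ/r₂) = 14.087 km/s.
Transfer-orbit speed at r₂: v_a = √[μ(2/r₂ − 1/a_t)] = 7.8029 km/s.
Second burn Δv₂ = |v₂ − v_a| = 6.284 km/s.
Δv = Δv₁ + Δv₂ = 9.968 + 6.284 = 16.25 km/s.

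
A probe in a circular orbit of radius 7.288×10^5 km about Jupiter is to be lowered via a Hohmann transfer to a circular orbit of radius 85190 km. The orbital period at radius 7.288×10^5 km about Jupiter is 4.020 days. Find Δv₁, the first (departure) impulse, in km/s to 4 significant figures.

From Kepler's third law T² = 4π²r³/μ at r = 7.288×10^5 km, T = 4.020 days = 4.020 × 86400 s = 3.47328×10^5 s: μ = 4π²r³/T² = 1.26679×10^8 km³/s².
Transfer-ellipse semi-major axis a_t = (r₁ + r₂)/2 = (7.288×10^5 + 85190)/2 = 4.06995×10^5 km.
Circular speed at r = 7.288×10^5 km: v_c = √(μ/r) = 13.184 km/s.
Transfer-orbit speed at the same r (vis-viva, a = a_t): v_t = √[μ(2/r − 1/a_t)] = 6.0318 km/s.
Δv₁ = |v_t − v_c| = |6.0318 − 13.184| = 7.152 km/s.

Δv₁ = 7.152 km/s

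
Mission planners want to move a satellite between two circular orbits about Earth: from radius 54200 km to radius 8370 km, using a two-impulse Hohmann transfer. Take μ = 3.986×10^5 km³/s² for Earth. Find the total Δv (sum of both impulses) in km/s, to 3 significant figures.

Δv = 3.49 km/s

The Hohmann ellipse has a_t = (r₁ + r₂)/2 = 31285 km.
At r₁ the circular-orbit speed is v₁ = √(μ/r₁) = 2.712 km/s.
On the transfer ellipse at r₁, v² = μ(2/r − 1/a) gives v_a = √[μ(2/r₁ − 1/a_t)] = 1.403 km/s.
First burn Δv₁ = |v_a − v₁| = 1.309 km/s.
At r₂, v₂ = √(μ/r₂) = 6.901 km/s.
Transfer-orbit speed at r₂: v_p = √[μ(2/r₂ − 1/a_t)] = 9.083 km/s.
Second burn Δv₂ = |v₂ − v_p| = 2.182 km/s.
Δv = Δv₁ + Δv₂ = 1.309 + 2.182 = 3.491 km/s.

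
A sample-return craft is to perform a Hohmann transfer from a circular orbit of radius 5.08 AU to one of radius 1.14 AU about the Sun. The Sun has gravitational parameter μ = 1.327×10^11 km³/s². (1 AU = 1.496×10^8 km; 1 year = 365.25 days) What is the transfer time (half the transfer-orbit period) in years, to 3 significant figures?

In km: r₁ = 5.08 × 1.496×10^8 = 7.59968×10^8 km; r₂ = 1.14 × 1.496×10^8 = 1.70544×10^8 km.
The Hohmann ellipse has a_t = (r₁ + r₂)/2 = 4.65256×10^8 km.
Transfer time t = π√(a_t³/μ) = π√((4.65256×10^8)³ / 1.327×10^11) = 8.655×10^7 s.
Converting: 8.655×10^7 s ÷ 3.15576×10^7 s/year (365.25 × 86400) = 2.74 years.

t = 2.74 years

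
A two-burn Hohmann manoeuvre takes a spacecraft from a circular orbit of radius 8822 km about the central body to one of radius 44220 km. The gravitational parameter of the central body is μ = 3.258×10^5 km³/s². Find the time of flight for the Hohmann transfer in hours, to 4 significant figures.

Transfer-ellipse semi-major axis a_t = (r₁ + r₂)/2 = (8822 + 44220)/2 = 26521 km.
By Kepler's third law the transfer-orbit period is T = 2π√(a_t³/μ), so t = T/2 = 23770 s.
Converting: 23770 s ÷ 3600 s/hour = 6.603 hours.

t = 6.603 hours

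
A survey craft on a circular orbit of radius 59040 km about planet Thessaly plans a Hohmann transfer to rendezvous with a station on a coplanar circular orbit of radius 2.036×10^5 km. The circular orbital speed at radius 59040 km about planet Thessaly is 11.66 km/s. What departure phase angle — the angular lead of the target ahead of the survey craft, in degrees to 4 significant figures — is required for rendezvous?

φ = 86.76°

From the circular-orbit relation v² = μ/r at r = 59040 km: μ = v²r = (11.66)² × 59040 = 8.02682×10^6 km³/s².
Semi-major axis of the transfer orbit: a_t = (59040 + 2.036×10^5)/2 = 1.3132×10^5 km.
The half-period of the transfer ellipse is t = π√(a_t³/μ) = 52768 s.
Target angular speed ω₂ = √(μ/r₂³) = 3.0839×10^-5 rad/s.
Angle swept by the target during transfer: ω₂·t = 1.6273 rad = 93.24°.
Arrival is 180° from departure on the ellipse, so φ = 180° − 93.24° = 86.76°.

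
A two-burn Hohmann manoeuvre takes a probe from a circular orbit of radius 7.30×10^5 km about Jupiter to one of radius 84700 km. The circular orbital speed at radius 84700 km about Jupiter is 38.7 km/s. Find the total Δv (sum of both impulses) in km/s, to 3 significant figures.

From the circular-orbit relation v² = μ/r at r = 84700 km: μ = v²r = (38.7)² × 84700 = 1.26854×10^8 km³/s².
Semi-major axis of the transfer orbit: a_t = (7.300×10^5 + 84700)/2 = 4.0735×10^5 km.
Circular speed at r₁: v₁ = √(μ/r₁) = √(1.26854×10^8/7.300×10^5) = 13.182 km/s.
On the transfer ellipse at r₁, v² = μ(2/r − 1/a) gives v_a = √[μ(2/r₁ − 1/a_t)] = 6.0110 km/s.
First burn Δv₁ = |v_a − v₁| = 7.171 km/s.
At r₂, v₂ = √(μ/r₂) = 38.70 km/s.
Transfer-orbit speed at r₂: v_p = √[μ(2/r₂ − 1/a_t)] = 51.81 km/s.
Second burn Δv₂ = |v₂ − v_p| = 13.11 km/s.
Δv = Δv₁ + Δv₂ = 7.171 + 13.11 = 20.28 km/s.

Δv = 20.3 km/s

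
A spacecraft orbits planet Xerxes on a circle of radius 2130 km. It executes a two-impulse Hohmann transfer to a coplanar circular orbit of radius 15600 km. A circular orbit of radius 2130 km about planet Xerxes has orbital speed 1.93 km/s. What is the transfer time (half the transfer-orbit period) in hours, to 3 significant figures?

From the circular-orbit relation v² = μ/r at r = 2130 km: μ = v²r = (1.93)² × 2130 = 7934.04 km³/s².
Semi-major axis of the transfer orbit: a_t = (2130 + 15600)/2 = 8865 km.
Half the transfer-orbit period gives t = π√(a_t³/μ) = 29440 s.
Converting: 29440 s ÷ 3600 s/hour = 8.18 hours.

t = 8.18 hours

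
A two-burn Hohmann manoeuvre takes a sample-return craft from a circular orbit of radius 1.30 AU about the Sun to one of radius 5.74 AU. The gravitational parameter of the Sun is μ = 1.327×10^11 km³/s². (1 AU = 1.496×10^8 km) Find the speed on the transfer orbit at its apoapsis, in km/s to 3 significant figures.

v = 7.55 km/s

In km: r₁ = 1.30 × 1.496×10^8 = 1.9448×10^8 km; r₂ = 5.74 × 1.496×10^8 = 8.58704×10^8 km.
The Hohmann ellipse has a_t = (r₁ + r₂)/2 = 5.26592×10^8 km.
At apoapsis, r = 8.58704×10^8 km.
Vis-viva: v = √[μ(2/r − 1/a_t)] = √[1.327×10^11 × (2/8.58704×10^8 − 1/5.26592×10^8)] = 7.555 km/s.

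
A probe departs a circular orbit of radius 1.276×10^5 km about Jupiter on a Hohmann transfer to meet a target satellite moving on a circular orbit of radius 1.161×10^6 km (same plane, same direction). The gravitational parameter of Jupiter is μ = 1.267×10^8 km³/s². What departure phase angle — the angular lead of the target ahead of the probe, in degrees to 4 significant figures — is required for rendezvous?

The Hohmann ellipse has a_t = (r₁ + r₂)/2 = 6.443×10^5 km.
The half-period of the transfer ellipse is t = π√(a_t³/μ) = 1.44342×10^5 s.
The target's mean motion on its circular orbit is ω₂ = √(μ/r₂³) = 8.99788×10^-6 rad/s.
Angle swept by the target during transfer: ω₂·t = 1.29877 rad = 74.41°.
The probe traverses 180° on the transfer ellipse, so the target must lead by 180° − 74.41° = 105.6°.

φ = 105.6°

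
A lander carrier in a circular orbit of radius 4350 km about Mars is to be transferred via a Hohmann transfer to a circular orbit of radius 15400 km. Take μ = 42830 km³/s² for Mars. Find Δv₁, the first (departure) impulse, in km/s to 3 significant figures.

Transfer-ellipse semi-major axis a_t = (r₁ + r₂)/2 = (4350 + 15400)/2 = 9875 km.
Circular speed at r = 4350 km: v_c = √(μ/r) = 3.1378 km/s.
Vis-viva on the transfer ellipse at r = 4350 km gives v_t = √[μ(2/r − 1/a_t)] = 3.9185 km/s.
Δv₁ = |v_t − v_c| = |3.9185 − 3.1378| = 0.7807 km/s.

Δv₁ = 0.781 km/s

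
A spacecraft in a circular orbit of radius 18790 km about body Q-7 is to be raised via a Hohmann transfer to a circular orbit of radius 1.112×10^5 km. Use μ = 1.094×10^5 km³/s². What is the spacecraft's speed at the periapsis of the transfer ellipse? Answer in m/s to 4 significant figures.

The Hohmann ellipse has a_t = (r₁ + r₂)/2 = 64995 km.
The periapsis of the transfer ellipse is at r = 18790 km.
From the vis-viva equation, v = √[μ(2/r − 1/a_t)] = 3.156 km/s.

v = 3156 m/s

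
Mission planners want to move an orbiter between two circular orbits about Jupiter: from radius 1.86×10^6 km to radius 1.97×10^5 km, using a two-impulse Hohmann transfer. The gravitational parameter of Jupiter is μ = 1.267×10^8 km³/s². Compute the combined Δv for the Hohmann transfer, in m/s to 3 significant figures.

The Hohmann ellipse has a_t = (r₁ + r₂)/2 = 1.0285×10^6 km.
Circular speed at r₁: v₁ = √(μ/r₁) = √(1.267×10^8/1.860×10^6) = 8.2534 km/s.
Transfer-orbit speed at r₁ (v² = μ(2/r − 1/a)): v_a = √[μ(2/r₁ − 1/a_t)] = 3.6121 km/s.
First burn Δv₁ = |v_a − v₁| = 4.6413 km/s.
Circular speed at r₂: v₂ = √(μ/r₂) = 25.360 km/s.
Transfer-orbit speed at r₂: v_p = √[μ(2/r₂ − 1/a_t)] = 34.104 km/s.
Second burn Δv₂ = |v₂ − v_p| = 8.7440 km/s.
Δv = Δv₁ + Δv₂ = 4.6413 + 8.7440 = 13.39 km/s.

Δv = 13400 m/s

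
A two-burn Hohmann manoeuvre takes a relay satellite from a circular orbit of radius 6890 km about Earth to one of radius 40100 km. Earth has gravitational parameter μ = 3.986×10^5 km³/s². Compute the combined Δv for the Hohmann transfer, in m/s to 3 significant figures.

Δv = 3780 m/s

Transfer-ellipse semi-major axis a_t = (r₁ + r₂)/2 = (6890 + 40100)/2 = 23495 km.
Circular speed at r₁: v₁ = √(μ/r₁) = √(3.986×10^5/6890) = 7.606 km/s.
On the transfer ellipse at r₁, vis-viva equation gives v_p = √[μ(2/r₁ − 1/a_t)] = 9.937 km/s.
First burn Δv₁ = |v_p − v₁| = 2.331 km/s.
Circular speed at r₂: v₂ = √(μ/r₂) = 3.15280 km/s.
Transfer-orbit speed at r₂: v_a = √[μ(2/r₂ − 1/a_t)] = 1.70733 km/s.
Second burn Δv₂ = |v₂ − v_a| = 1.445 km/s.
Δv = Δv₁ + Δv₂ = 2.331 + 1.445 = 3.776 km/s.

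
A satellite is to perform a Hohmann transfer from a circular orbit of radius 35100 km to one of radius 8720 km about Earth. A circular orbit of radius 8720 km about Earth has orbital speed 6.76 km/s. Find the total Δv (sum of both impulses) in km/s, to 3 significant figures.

From the circular-orbit relation v² = μ/r at r = 8720 km: μ = v²r = (6.76)² × 8720 = 3.98483×10^5 km³/s².
The Hohmann ellipse has a_t = (r₁ + r₂)/2 = 21910 km.
At r₁ the circular-orbit speed is v₁ = √(μ/r₁) = 3.3694 km/s.
On the transfer ellipse at r₁, vis-viva gives v_a = √[μ(2/r₁ − 1/a_t)] = 2.1256 km/s.
First burn Δv₁ = |v_a − v₁| = 1.244 km/s.
Circular speed at r₂: v₂ = √(μ/r₂) = 6.760 km/s.
Transfer-orbit speed at r₂: v_p = √[μ(2/r₂ − 1/a_t)] = 8.556 km/s.
Second burn Δv₂ = |v₂ − v_p| = 1.796 km/s.
Total Δv = Δv₁ + Δv₂ = 3.040 km/s.

Δv = 3.04 km/s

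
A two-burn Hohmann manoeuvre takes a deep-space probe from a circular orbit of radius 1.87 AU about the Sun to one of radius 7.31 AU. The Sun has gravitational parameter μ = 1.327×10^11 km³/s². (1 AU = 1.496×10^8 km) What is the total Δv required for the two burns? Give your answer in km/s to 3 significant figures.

Δv = 9.69 km/s

In km: r₁ = 1.87 × 1.496×10^8 = 2.79752×10^8 km; r₂ = 7.31 × 1.496×10^8 = 1.093576×10^9 km.
Transfer-ellipse semi-major axis a_t = (r₁ + r₂)/2 = (2.79752×10^8 + 1.093576×10^9)/2 = 6.86664×10^8 km.
Circular speed at r₁: v₁ = √(μ/r₁) = √(1.327×10^11/2.79752×10^8) = 21.7795 km/s.
Transfer-orbit speed at r₁ (v² = μ(2/r − 1/a)): v_p = √[μ(2/r₁ − 1/a_t)] = 27.4853 km/s.
First burn Δv₁ = |v_p − v₁| = 5.7058 km/s.
Circular speed at r₂: v₂ = √(μ/r₂) = 11.01567 km/s.
Transfer-orbit speed at r₂: v_a = √[μ(2/r₂ − 1/a_t)] = 7.031135 km/s.
Second burn Δv₂ = |v₂ − v_a| = 3.9845 km/s.
Δv = Δv₁ + Δv₂ = 5.7058 + 3.9845 = 9.690 km/s.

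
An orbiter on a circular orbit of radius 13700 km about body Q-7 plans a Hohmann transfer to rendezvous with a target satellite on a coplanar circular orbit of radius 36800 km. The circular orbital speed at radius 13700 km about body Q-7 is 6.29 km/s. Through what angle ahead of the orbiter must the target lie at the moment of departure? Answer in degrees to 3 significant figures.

From the circular-orbit relation v² = μ/r at r = 13700 km: μ = v²r = (6.29)² × 13700 = 5.42028×10^5 km³/s².
Transfer-ellipse semi-major axis a_t = (r₁ + r₂)/2 = (13700 + 36800)/2 = 25250 km.
The half-period of the transfer ellipse is t = π√(a_t³/μ) = 17120 s.
The target's mean motion on its circular orbit is ω₂ = √(μ/r₂³) = 1.043×10^-4 rad/s.
Angle swept by the target during transfer: ω₂·t = 1.786 rad = 102.3°.
Arrival is 180° from departure on the ellipse, so φ = 180° − 102.3° = 77.7°.

φ = 77.7°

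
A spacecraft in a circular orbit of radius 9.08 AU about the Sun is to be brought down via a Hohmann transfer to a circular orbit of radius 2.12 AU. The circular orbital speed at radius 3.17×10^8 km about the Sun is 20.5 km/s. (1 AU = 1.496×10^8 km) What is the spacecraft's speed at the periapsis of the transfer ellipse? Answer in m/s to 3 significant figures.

v = 26100 m/s

From the circular-orbit relation v² = μ/r at r = 3.17×10^8 km: μ = v²r = (20.5)² × 3.17×10^8 = 1.33219×10^11 km³/s².
In km: r₁ = 9.08 × 1.496×10^8 = 1.358368×10^9 km; r₂ = 2.12 × 1.496×10^8 = 3.17152×10^8 km.
Transfer-ellipse semi-major axis a_t = (r₁ + r₂)/2 = (1.358368×10^9 + 3.17152×10^8)/2 = 8.3776×10^8 km.
The periapsis of the transfer ellipse is at r = 3.17152×10^8 km.
Vis-viva: v = √[μ(2/r − 1/a_t)] = √[1.33219×10^11 × (2/3.17152×10^8 − 1/8.3776×10^8)] = 26.10 km/s.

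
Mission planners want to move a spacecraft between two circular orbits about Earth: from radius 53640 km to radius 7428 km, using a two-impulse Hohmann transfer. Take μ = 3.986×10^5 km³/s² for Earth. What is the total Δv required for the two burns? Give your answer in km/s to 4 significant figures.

Δv = 3.765 km/s

Transfer-ellipse semi-major axis a_t = (r₁ + r₂)/2 = (53640 + 7428)/2 = 30534 km.
At r₁ the circular-orbit speed is v₁ = √(μ/r₁) = 2.726 km/s.
On the transfer ellipse at r₁, vis-viva gives v_a = √[μ(2/r₁ − 1/a_t)] = 1.345 km/s.
First burn Δv₁ = |v_a − v₁| = 1.381 km/s.
Circular speed at r₂: v₂ = √(μ/r₂) = 7.325 km/s.
Transfer-orbit speed at r₂: v_p = √[μ(2/r₂ − 1/a_t)] = 9.709 km/s.
Second burn Δv₂ = |v₂ − v_p| = 2.384 km/s.
Total Δv = Δv₁ + Δv₂ = 3.765 km/s.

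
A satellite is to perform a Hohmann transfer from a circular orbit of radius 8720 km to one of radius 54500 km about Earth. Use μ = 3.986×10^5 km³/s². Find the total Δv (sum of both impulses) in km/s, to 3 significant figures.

Δv = 3.40 km/s

The Hohmann ellipse has a_t = (r₁ + r₂)/2 = 31610 km.
At r₁ the circular-orbit speed is v₁ = √(μ/r₁) = 6.761 km/s.
On the transfer ellipse at r₁, v² = μ(2/r − 1/a) gives v_p = √[μ(2/r₁ − 1/a_t)] = 8.878 km/s.
First burn Δv₁ = |v_p − v₁| = 2.117 km/s.
Circular speed at r₂: v₂ = √(μ/r₂) = 2.704 km/s.
Transfer-orbit speed at r₂: v_a = √[μ(2/r₂ − 1/a_t)] = 1.420 km/s.
Second burn Δv₂ = |v₂ − v_a| = 1.284 km/s.
Total Δv = Δv₁ + Δv₂ = 3.401 km/s.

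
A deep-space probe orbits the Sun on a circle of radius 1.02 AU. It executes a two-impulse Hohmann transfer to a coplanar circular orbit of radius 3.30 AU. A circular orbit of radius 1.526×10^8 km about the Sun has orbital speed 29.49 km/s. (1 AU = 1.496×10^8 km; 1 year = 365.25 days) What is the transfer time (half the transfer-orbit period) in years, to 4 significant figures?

From the circular-orbit relation v² = μ/r at r = 1.526×10^8 km: μ = v²r = (29.49)² × 1.526×10^8 = 1.32710×10^11 km³/s².
In km: r₁ = 1.02 × 1.496×10^8 = 1.52592×10^8 km; r₂ = 3.30 × 1.496×10^8 = 4.9368×10^8 km.
Semi-major axis of the transfer orbit: a_t = (1.52592×10^8 + 4.9368×10^8)/2 = 3.23136×10^8 km.
By Kepler's third law the transfer-orbit period is T = 2π√(a_t³/μ), so t = T/2 = 5.009×10^7 s.
Converting: 5.009×10^7 s ÷ 3.15576×10^7 s/year (365.25 × 86400) = 1.587 years.

t = 1.587 years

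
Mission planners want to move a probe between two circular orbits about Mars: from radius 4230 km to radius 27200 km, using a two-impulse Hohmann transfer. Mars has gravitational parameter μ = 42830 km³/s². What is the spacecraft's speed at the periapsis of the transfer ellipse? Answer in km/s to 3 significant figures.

v = 4.19 km/s

The Hohmann ellipse has a_t = (r₁ + r₂)/2 = 15715 km.
At periapsis, r = 4230 km.
Vis-viva: v = √[μ(2/r − 1/a_t)] = √[42830 × (2/4230 − 1/15715)] = 4.186 km/s.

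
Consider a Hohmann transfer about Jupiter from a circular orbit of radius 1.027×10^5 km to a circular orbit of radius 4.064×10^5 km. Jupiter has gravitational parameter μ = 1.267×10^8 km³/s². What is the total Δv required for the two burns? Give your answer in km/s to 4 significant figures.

The Hohmann ellipse has a_t = (r₁ + r₂)/2 = 2.5455×10^5 km.
At r₁ the circular-orbit speed is v₁ = √(μ/r₁) = 35.124 km/s.
On the transfer ellipse at r₁, vis-viva equation gives v_p = √[μ(2/r₁ − 1/a_t)] = 44.381 km/s.
First burn Δv₁ = |v_p − v₁| = 9.257 km/s.
At r₂, v₂ = √(μ/r₂) = 17.656778 km/s.
Transfer-orbit speed at r₂: v_a = √[μ(2/r₂ − 1/a_t)] = 11.215280 km/s.
Second burn Δv₂ = |v₂ − v_a| = 6.441 km/s.
Total Δv = Δv₁ + Δv₂ = 15.70 km/s.

Δv = 15.70 km/s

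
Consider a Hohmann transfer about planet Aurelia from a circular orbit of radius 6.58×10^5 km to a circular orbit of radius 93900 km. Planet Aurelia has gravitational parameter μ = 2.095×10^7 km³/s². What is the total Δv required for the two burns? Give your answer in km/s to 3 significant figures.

Δv = 7.65 km/s

The Hohmann ellipse has a_t = (r₁ + r₂)/2 = 3.7595×10^5 km.
At r₁ the circular-orbit speed is v₁ = √(μ/r₁) = 5.643 km/s.
On the transfer ellipse at r₁, vis-viva gives v_a = √[μ(2/r₁ − 1/a_t)] = 2.820 km/s.
First burn Δv₁ = |v_a − v₁| = 2.823 km/s.
Circular speed at r₂: v₂ = √(μ/r₂) = 14.937 km/s.
Transfer-orbit speed at r₂: v_p = √[μ(2/r₂ − 1/a_t)] = 19.761 km/s.
Second burn Δv₂ = |v₂ − v_p| = 4.824 km/s.
Total Δv = Δv₁ + Δv₂ = 7.647 km/s.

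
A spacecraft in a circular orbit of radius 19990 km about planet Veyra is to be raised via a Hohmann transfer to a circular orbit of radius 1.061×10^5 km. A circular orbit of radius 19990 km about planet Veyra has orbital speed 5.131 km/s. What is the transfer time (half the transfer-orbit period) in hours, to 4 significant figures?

t = 19.04 hours

From the circular-orbit relation v² = μ/r at r = 19990 km: μ = v²r = (5.131)² × 19990 = 5.26280×10^5 km³/s².
Semi-major axis of the transfer orbit: a_t = (19990 + 1.061×10^5)/2 = 63045 km.
By Kepler's third law the transfer-orbit period is T = 2π√(a_t³/μ), so t = T/2 = 68550 s.
Converting: 68550 s ÷ 3600 s/hour = 19.04 hours.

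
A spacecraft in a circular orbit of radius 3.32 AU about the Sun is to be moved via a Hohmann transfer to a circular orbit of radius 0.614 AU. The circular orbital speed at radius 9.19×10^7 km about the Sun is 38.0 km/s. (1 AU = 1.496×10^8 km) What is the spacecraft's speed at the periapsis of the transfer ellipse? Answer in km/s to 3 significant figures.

From the circular-orbit relation v² = μ/r at r = 9.19×10^7 km: μ = v²r = (38.0)² × 9.19×10^7 = 1.32704×10^11 km³/s².
In km: r₁ = 3.32 × 1.496×10^8 = 4.96672×10^8 km; r₂ = 0.614 × 1.496×10^8 = 9.18544×10^7 km.
The Hohmann ellipse has a_t = (r₁ + r₂)/2 = 2.942632×10^8 km.
The periapsis of the transfer ellipse is at r = 9.18544×10^7 km.
From the vis-viva equation, v = √[μ(2/r − 1/a_t)] = 49.38 km/s.

v = 49.4 km/s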